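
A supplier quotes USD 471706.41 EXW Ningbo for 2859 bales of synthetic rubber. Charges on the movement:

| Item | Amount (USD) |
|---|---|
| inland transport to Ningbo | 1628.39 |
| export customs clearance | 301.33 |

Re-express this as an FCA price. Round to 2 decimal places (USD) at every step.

FCA price: USD 473636.13

From EXW to FCA, the seller additionally bears: inland to port, export clearance.
FCA price = 471706.41 + 1628.39 + 301.33 = 473636.13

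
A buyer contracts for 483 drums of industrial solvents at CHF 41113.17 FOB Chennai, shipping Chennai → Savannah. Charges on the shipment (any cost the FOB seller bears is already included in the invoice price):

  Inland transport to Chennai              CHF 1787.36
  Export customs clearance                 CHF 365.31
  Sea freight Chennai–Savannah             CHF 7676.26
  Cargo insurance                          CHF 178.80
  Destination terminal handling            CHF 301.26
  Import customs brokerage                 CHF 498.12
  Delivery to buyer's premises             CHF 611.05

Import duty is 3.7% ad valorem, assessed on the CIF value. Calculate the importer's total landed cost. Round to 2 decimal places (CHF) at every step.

FOB: the seller bears costs until goods are on board at the origin port; the buyer bears freight, insurance and all costs thereafter.
Already in the invoice (seller's account under FOB): inland to port, export clearance — exclude.
CIF value = FOB price + freight + insurance = 41113.17 + 7676.26 + 178.80 = 48968.23
Import duty = 48968.23 × 3.7% = 1811.82
Buyer bears: freight 7676.26 + insurance 178.80 + destination terminal 301.26 + brokerage 498.12 + delivery 611.05 + duty 1811.82 = 11077.31
Landed cost = invoice 41113.17 + 11077.31 = 52190.48

Total landed cost: CHF 52190.48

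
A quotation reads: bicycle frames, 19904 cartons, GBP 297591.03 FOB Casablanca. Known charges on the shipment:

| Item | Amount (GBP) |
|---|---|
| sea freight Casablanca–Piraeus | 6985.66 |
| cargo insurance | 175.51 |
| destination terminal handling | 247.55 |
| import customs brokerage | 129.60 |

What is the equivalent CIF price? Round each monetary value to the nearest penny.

CIF price: GBP 304752.20

Not relevant to the conversion: destination terminal, brokerage — on the buyer under both terms; not part of either seller's price.
From FOB to CIF, the seller additionally bears: freight, insurance.
CIF price = 297591.03 + 6985.66 + 175.51 = 304752.20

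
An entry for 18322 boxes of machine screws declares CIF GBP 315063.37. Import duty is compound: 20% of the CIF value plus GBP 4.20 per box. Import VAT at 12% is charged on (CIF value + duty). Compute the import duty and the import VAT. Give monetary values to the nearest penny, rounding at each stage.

Ad valorem component: 315063.37 × 20% = 63012.67
Specific component: 18322 × 4.20 = 76952.40
Import duty = 63012.67 + 76952.40 = 139965.07
VAT base = CIF + duty = 315063.37 + 139965.07 = 455028.44
Import VAT = 455028.44 × 12% = 54603.41

Import duty: GBP 139965.07; import VAT: GBP 54603.41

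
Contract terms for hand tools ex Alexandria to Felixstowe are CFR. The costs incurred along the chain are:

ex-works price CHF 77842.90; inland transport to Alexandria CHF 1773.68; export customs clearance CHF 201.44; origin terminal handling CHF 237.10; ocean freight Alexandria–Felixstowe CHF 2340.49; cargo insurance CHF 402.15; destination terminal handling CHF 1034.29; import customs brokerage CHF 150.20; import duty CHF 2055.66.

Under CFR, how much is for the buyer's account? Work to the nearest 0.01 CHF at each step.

CFR: the seller pays costs through ocean freight to the destination port, but not insurance.
Seller's account: goods 77842.90 + inland to port 1773.68 + export clearance 201.44 + origin terminal 237.10 + freight 2340.49 = 82395.61
Buyer's account: insurance 402.15 + destination terminal 1034.29 + brokerage 150.20 + duty 2055.66 = 3642.30

Buyer's account: CHF 3642.30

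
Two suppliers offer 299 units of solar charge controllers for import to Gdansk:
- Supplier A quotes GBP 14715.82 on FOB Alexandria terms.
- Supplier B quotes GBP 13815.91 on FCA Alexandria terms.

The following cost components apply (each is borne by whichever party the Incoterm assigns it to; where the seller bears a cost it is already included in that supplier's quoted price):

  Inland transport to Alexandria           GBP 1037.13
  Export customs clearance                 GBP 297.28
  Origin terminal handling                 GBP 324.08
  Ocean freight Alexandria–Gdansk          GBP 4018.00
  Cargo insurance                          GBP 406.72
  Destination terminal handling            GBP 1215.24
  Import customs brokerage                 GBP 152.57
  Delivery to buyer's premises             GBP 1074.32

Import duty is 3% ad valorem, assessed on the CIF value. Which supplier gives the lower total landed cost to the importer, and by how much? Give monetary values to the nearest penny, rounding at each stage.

Supplier A (FOB):
CIF value = FOB price + freight + insurance = 14715.82 + 4018.00 + 406.72 = 19140.54
Import duty = 19140.54 × 3% = 574.22
Buyer bears (A): 4018.00 + 406.72 + 1215.24 + 152.57 + 1074.32 = 6866.85
Landed cost (A) = invoice 14715.82 + 6866.85 + duty 574.22 = 22156.89
Supplier B (FCA):
CIF value = FCA price + origin terminal + freight + insurance = 13815.91 + 324.08 + 4018.00 + 406.72 = 18564.71
Import duty = 18564.71 × 3% = 556.94
Buyer bears (B): 324.08 + 4018.00 + 406.72 + 1215.24 + 152.57 + 1074.32 = 7190.93
Landed cost (B) = invoice 13815.91 + 7190.93 + duty 556.94 = 21563.78
Difference = |22156.89 − 21563.78| = 593.11

Supplier B is cheaper by GBP 593.11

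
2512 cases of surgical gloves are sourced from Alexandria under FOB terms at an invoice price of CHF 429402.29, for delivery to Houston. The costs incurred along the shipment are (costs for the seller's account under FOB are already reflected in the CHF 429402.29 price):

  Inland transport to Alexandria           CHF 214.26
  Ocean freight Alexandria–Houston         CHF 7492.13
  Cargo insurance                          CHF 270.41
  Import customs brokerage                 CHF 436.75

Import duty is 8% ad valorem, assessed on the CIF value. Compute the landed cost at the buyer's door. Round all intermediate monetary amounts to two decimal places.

FOB: the seller bears costs until goods are on board at the origin port; the buyer bears freight, insurance and all costs thereafter.
Already in the invoice (seller's account under FOB): inland to port — exclude.
CIF value = FOB price + freight + insurance = 429402.29 + 7492.13 + 270.41 = 437164.83
Import duty = 437164.83 × 8% = 34973.19
Buyer bears: freight 7492.13 + insurance 270.41 + brokerage 436.75 + duty 34973.19 = 43172.48
Landed cost = invoice 429402.29 + 43172.48 = 472574.77

Total landed cost: CHF 472574.77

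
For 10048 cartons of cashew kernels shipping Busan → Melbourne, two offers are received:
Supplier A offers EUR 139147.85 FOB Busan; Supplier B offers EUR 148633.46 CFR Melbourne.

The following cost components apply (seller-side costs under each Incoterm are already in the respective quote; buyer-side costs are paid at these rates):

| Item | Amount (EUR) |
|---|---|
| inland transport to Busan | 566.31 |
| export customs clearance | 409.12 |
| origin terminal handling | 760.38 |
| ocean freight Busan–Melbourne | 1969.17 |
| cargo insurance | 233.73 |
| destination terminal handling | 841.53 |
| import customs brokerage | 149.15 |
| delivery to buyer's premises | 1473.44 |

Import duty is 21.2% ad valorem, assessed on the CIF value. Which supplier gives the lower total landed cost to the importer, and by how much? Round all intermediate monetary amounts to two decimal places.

Supplier A is cheaper by EUR 9109.92

Supplier A (FOB):
CIF value = FOB price + freight + insurance = 139147.85 + 1969.17 + 233.73 = 141350.75
Import duty = 141350.75 × 21.2% = 29966.36
Buyer bears (A): 1969.17 + 233.73 + 841.53 + 149.15 + 1473.44 = 4667.02
Landed cost (A) = invoice 139147.85 + 4667.02 + duty 29966.36 = 173781.23
Supplier B (CFR):
CIF value = CFR price + insurance = 148633.46 + 233.73 = 148867.19
Import duty = 148867.19 × 21.2% = 31559.84
Buyer bears (B): 233.73 + 841.53 + 149.15 + 1473.44 = 2697.85
Landed cost (B) = invoice 148633.46 + 2697.85 + duty 31559.84 = 182891.15
Difference = |173781.23 − 182891.15| = 9109.92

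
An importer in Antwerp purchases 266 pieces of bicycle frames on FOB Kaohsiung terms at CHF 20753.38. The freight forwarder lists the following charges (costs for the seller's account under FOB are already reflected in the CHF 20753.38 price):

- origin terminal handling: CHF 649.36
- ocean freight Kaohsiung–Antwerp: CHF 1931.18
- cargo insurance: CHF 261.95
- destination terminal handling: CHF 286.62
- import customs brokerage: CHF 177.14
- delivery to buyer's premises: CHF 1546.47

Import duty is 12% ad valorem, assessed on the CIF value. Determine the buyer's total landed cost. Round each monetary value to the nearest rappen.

FOB: the seller bears costs until goods are on board at the origin port; the buyer bears freight, insurance and all costs thereafter.
Already in the invoice (seller's account under FOB): origin terminal — exclude.
CIF value = FOB price + freight + insurance = 20753.38 + 1931.18 + 261.95 = 22946.51
Import duty = 22946.51 × 12% = 2753.58
Buyer bears: freight 1931.18 + insurance 261.95 + destination terminal 286.62 + brokerage 177.14 + delivery 1546.47 + duty 2753.58 = 6956.94
Landed cost = invoice 20753.38 + 6956.94 = 27710.32

Total landed cost: CHF 27710.32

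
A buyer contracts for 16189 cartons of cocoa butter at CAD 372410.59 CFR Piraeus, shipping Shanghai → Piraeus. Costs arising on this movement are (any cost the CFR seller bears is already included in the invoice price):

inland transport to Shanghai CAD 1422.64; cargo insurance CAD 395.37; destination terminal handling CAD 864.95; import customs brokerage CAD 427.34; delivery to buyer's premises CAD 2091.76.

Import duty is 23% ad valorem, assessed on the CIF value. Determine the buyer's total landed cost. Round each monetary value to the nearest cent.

CFR: the seller pays costs through ocean freight to the destination port, but not insurance.
Already in the invoice (seller's account under CFR): inland to port — exclude.
CIF value = CFR price + insurance = 372410.59 + 395.37 = 372805.96
Import duty = 372805.96 × 23% = 85745.37
Buyer bears: insurance 395.37 + destination terminal 864.95 + brokerage 427.34 + delivery 2091.76 + duty 85745.37 = 89524.79
Landed cost = invoice 372410.59 + 89524.79 = 461935.38

Total landed cost: CAD 461935.38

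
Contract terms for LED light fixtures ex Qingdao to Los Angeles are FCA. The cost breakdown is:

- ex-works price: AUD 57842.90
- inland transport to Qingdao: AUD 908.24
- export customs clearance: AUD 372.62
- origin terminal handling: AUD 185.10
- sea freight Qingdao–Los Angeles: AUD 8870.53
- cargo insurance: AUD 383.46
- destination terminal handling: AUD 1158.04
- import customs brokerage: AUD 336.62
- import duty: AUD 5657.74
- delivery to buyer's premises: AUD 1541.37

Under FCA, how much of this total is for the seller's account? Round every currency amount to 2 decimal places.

Seller's account: AUD 59123.76

FCA: the seller delivers export-cleared goods to the carrier; the buyer bears costs from that point.
Seller's account: goods 57842.90 + inland to port 908.24 + export clearance 372.62 = 59123.76
Buyer's account: origin terminal 185.10 + freight 8870.53 + insurance 383.46 + destination terminal 1158.04 + brokerage 336.62 + duty 5657.74 + delivery 1541.37 = 18132.86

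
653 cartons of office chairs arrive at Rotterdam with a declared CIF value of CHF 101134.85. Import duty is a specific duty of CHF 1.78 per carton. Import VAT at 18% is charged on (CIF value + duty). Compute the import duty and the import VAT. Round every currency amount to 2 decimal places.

Import duty: CHF 1162.34; import VAT: CHF 18413.49

Import duty = 653 × 1.78 = 1162.34
VAT base = CIF + duty = 101134.85 + 1162.34 = 102297.19
Import VAT = 102297.19 × 18% = 18413.49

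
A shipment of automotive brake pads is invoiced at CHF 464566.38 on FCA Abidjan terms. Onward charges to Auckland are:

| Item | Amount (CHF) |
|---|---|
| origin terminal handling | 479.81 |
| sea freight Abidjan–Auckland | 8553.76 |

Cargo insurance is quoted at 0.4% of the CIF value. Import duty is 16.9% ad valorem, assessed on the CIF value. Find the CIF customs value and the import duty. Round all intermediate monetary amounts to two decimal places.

CIF value: CHF 475501.96; import duty: CHF 80359.83

Let C be the CIF value. C = FCA price + pre-shipment costs + freight + 0.4% × C
C − 0.4% × C = 464566.38 + 479.81 + 8553.76
0.996 × C = 473599.95
C = 473599.95 / 0.996 = 475501.96
Insurance premium = 0.4% × 475501.96 = 1902.01
Import duty = 475501.96 × 16.9% = 80359.83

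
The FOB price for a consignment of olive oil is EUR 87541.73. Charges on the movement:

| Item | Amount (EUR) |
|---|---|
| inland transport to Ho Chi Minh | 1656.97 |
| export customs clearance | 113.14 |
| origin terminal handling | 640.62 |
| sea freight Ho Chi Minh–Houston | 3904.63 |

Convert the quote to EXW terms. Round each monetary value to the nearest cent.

EXW price: EUR 85131.00

Not relevant to the conversion: freight — on the buyer under both terms; not part of either seller's price.
From FOB to EXW, the seller no longer bears: inland to port, export clearance, origin terminal.
EXW price = 87541.73 − 1656.97 − 113.14 − 640.62 = 85131.00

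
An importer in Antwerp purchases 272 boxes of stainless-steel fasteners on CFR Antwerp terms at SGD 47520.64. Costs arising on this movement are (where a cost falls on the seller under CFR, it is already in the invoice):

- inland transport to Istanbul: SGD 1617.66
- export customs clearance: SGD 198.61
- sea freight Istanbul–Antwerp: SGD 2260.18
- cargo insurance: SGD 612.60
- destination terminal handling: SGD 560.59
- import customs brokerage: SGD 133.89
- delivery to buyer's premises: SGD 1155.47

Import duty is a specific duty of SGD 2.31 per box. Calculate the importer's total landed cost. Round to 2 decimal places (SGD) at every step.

CFR: the seller pays costs through ocean freight to the destination port, but not insurance.
Already in the invoice (seller's account under CFR): inland to port, export clearance, freight — exclude.
CIF value = CFR price + insurance = 47520.64 + 612.60 = 48133.24
Import duty = 272 × 2.31 = 628.32
Buyer bears: insurance 612.60 + destination terminal 560.59 + brokerage 133.89 + delivery 1155.47 + duty 628.32 = 3090.87
Landed cost = invoice 47520.64 + 3090.87 = 50611.51

Total landed cost: SGD 50611.51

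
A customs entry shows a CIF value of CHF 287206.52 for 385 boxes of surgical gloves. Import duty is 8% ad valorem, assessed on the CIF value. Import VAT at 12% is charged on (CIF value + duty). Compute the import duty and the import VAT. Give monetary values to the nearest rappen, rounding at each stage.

Import duty: CHF 22976.52; import VAT: CHF 37221.96

Import duty = 287206.52 × 8% = 22976.52
VAT base = CIF + duty = 287206.52 + 22976.52 = 310183.04
Import VAT = 310183.04 × 12% = 37221.96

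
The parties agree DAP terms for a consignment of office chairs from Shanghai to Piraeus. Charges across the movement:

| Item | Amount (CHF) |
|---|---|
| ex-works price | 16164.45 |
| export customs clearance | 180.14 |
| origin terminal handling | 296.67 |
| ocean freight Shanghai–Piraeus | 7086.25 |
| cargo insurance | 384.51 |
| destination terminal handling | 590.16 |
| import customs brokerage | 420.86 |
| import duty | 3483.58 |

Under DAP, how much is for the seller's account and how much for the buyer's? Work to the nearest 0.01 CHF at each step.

DAP: the seller bears all costs to the named destination except import duty and clearance.
Seller's account: goods 16164.45 + export clearance 180.14 + origin terminal 296.67 + freight 7086.25 + insurance 384.51 + destination terminal 590.16 = 24702.18
Buyer's account: brokerage 420.86 + duty 3483.58 = 3904.44

Seller: CHF 24702.18; buyer: CHF 3904.44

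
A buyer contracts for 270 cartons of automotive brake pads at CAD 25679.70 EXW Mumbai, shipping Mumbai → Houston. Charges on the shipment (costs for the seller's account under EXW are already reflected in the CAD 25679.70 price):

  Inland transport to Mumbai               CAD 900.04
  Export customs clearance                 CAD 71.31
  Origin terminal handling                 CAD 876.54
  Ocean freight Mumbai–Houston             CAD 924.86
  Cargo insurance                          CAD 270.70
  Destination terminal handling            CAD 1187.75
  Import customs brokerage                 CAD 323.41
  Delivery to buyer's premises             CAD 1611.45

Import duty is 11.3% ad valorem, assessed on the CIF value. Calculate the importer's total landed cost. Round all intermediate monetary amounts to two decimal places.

EXW: the seller makes goods available at their premises; the buyer bears all onward costs.
CIF value = EXW price + inland to port + export clearance + origin terminal + freight + insurance = 25679.70 + 900.04 + 71.31 + 876.54 + 924.86 + 270.70 = 28723.15
Import duty = 28723.15 × 11.3% = 3245.72
Buyer bears: inland to port 900.04 + export clearance 71.31 + origin terminal 876.54 + freight 924.86 + insurance 270.70 + destination terminal 1187.75 + brokerage 323.41 + delivery 1611.45 + duty 3245.72 = 9411.78
Landed cost = invoice 25679.70 + 9411.78 = 35091.48

Total landed cost: CAD 35091.48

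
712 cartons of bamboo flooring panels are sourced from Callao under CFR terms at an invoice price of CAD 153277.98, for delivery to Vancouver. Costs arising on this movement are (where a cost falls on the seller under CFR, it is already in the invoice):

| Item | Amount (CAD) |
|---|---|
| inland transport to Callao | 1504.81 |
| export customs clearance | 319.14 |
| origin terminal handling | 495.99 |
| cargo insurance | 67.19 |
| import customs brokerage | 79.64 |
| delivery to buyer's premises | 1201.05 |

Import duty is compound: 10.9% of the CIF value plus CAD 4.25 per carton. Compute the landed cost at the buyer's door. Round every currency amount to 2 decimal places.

Total landed cost: CAD 174366.48

CFR: the seller pays costs through ocean freight to the destination port, but not insurance.
Already in the invoice (seller's account under CFR): inland to port, export clearance, origin terminal — exclude.
CIF value = CFR price + insurance = 153277.98 + 67.19 = 153345.17
Ad valorem component: 153345.17 × 10.9% = 16714.62
Specific component: 712 × 4.25 = 3026.00
Import duty = 16714.62 + 3026.00 = 19740.62
Buyer bears: insurance 67.19 + brokerage 79.64 + delivery 1201.05 + duty 19740.62 = 21088.50
Landed cost = invoice 153277.98 + 21088.50 = 174366.48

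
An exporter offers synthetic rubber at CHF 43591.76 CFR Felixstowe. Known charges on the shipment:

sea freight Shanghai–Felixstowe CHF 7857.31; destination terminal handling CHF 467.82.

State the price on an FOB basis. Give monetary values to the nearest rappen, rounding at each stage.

Not relevant to the conversion: destination terminal — on the buyer under both terms; not part of either seller's price.
From CFR to FOB, the seller no longer bears: freight.
FOB price = 43591.76 − 7857.31 = 35734.45

FOB price: CHF 35734.45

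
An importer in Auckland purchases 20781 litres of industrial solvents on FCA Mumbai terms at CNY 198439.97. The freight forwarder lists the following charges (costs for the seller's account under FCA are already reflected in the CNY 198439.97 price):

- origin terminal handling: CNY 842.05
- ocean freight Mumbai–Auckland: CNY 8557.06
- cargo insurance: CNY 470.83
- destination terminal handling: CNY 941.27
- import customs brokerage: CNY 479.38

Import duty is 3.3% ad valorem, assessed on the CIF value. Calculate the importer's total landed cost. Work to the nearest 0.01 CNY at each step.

FCA: the seller delivers export-cleared goods to the carrier; the buyer bears costs from that point.
CIF value = FCA price + origin terminal + freight + insurance = 198439.97 + 842.05 + 8557.06 + 470.83 = 208309.91
Import duty = 208309.91 × 3.3% = 6874.23
Buyer bears: origin terminal 842.05 + freight 8557.06 + insurance 470.83 + destination terminal 941.27 + brokerage 479.38 + duty 6874.23 = 18164.82
Landed cost = invoice 198439.97 + 18164.82 = 216604.79

Total landed cost: CNY 216604.79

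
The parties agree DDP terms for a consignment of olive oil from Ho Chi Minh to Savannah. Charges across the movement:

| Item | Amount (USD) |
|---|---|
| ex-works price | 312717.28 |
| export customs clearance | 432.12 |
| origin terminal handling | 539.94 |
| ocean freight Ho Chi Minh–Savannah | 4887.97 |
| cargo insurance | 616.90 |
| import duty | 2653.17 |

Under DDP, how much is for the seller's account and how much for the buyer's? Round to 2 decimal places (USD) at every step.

DDP: the seller bears all costs including import duty.
Seller's account: goods 312717.28 + export clearance 432.12 + origin terminal 539.94 + freight 4887.97 + insurance 616.90 + duty 2653.17 = 321847.38
Buyer's account: 0.00

Seller: USD 321847.38; buyer: USD 0.00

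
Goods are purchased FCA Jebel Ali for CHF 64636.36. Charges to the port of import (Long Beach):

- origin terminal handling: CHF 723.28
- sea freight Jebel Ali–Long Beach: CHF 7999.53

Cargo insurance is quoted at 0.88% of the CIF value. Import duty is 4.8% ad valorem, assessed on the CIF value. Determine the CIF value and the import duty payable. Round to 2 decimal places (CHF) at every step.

Let C be the CIF value. C = FCA price + pre-shipment costs + freight + 0.88% × C
C − 0.88% × C = 64636.36 + 723.28 + 7999.53
0.9912 × C = 73359.17
C = 73359.17 / 0.9912 = 74010.46
Insurance premium = 0.88% × 74010.46 = 651.29
Import duty = 74010.46 × 4.8% = 3552.50

CIF value: CHF 74010.46; import duty: CHF 3552.50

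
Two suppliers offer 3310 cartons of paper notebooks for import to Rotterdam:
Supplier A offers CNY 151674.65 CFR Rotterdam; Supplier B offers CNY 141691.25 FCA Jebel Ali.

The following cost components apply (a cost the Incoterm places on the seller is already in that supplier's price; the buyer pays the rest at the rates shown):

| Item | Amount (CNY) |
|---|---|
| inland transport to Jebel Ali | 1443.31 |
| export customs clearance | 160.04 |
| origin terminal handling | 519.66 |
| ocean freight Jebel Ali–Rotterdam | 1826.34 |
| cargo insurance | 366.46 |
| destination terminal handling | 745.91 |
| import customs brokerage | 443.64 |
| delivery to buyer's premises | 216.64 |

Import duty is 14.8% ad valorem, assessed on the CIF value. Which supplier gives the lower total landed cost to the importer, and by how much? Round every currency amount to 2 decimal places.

Supplier A (CFR):
CIF value = CFR price + insurance = 151674.65 + 366.46 = 152041.11
Import duty = 152041.11 × 14.8% = 22502.08
Buyer bears (A): 366.46 + 745.91 + 443.64 + 216.64 = 1772.65
Landed cost (A) = invoice 151674.65 + 1772.65 + duty 22502.08 = 175949.38
Supplier B (FCA):
CIF value = FCA price + origin terminal + freight + insurance = 141691.25 + 519.66 + 1826.34 + 366.46 = 144403.71
Import duty = 144403.71 × 14.8% = 21371.75
Buyer bears (B): 519.66 + 1826.34 + 366.46 + 745.91 + 443.64 + 216.64 = 4118.65
Landed cost (B) = invoice 141691.25 + 4118.65 + duty 21371.75 = 167181.65
Difference = |175949.38 − 167181.65| = 8767.73

Supplier B is cheaper by CNY 8767.73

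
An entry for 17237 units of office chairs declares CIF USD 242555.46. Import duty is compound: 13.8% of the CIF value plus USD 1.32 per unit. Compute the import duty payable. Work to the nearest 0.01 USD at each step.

Ad valorem component: 242555.46 × 13.8% = 33472.65
Specific component: 17237 × 1.32 = 22752.84
Import duty = 33472.65 + 22752.84 = 56225.49

Import duty: USD 56225.49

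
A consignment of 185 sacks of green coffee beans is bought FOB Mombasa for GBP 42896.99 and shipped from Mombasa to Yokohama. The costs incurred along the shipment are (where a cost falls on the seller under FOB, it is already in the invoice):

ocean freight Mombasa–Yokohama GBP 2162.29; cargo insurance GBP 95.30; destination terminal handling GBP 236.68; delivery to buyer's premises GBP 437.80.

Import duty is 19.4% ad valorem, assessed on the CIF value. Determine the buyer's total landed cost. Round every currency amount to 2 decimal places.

FOB: the seller bears costs until goods are on board at the origin port; the buyer bears freight, insurance and all costs thereafter.
CIF value = FOB price + freight + insurance = 42896.99 + 2162.29 + 95.30 = 45154.58
Import duty = 45154.58 × 19.4% = 8759.99
Buyer bears: freight 2162.29 + insurance 95.30 + destination terminal 236.68 + delivery 437.80 + duty 8759.99 = 11692.06
Landed cost = invoice 42896.99 + 11692.06 = 54589.05

Total landed cost: GBP 54589.05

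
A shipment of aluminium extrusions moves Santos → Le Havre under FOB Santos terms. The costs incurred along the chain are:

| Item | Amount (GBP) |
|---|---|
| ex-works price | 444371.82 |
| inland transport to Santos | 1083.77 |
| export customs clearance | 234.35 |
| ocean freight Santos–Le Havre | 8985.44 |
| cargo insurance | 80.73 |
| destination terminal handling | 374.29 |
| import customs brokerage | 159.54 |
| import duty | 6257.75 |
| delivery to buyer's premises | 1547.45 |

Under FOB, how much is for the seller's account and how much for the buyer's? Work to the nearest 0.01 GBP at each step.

FOB: the seller bears costs until goods are on board at the origin port; the buyer bears freight, insurance and all costs thereafter.
Seller's account: goods 444371.82 + inland to port 1083.77 + export clearance 234.35 = 445689.94
Buyer's account: freight 8985.44 + insurance 80.73 + destination terminal 374.29 + brokerage 159.54 + duty 6257.75 + delivery 1547.45 = 17405.20

Seller: GBP 445689.94; buyer: GBP 17405.20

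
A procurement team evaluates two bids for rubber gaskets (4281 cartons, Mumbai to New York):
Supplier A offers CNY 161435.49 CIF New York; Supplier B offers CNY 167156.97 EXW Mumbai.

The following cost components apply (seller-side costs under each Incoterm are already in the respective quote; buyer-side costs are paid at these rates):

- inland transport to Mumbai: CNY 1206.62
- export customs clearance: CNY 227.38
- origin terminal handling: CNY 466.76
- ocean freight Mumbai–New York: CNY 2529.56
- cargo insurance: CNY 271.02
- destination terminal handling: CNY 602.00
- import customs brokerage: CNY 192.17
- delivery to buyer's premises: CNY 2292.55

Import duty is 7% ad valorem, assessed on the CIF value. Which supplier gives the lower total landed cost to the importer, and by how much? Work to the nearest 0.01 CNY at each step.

Supplier A is cheaper by CNY 11152.42

Supplier A (CIF):
The CIF price already equals the CIF value: 161435.49
Import duty = 161435.49 × 7% = 11300.48
Buyer bears (A): 602.00 + 192.17 + 2292.55 = 3086.72
Landed cost (A) = invoice 161435.49 + 3086.72 + duty 11300.48 = 175822.69
Supplier B (EXW):
CIF value = EXW price + inland to port + export clearance + origin terminal + freight + insurance = 167156.97 + 1206.62 + 227.38 + 466.76 + 2529.56 + 271.02 = 171858.31
Import duty = 171858.31 × 7% = 12030.08
Buyer bears (B): 1206.62 + 227.38 + 466.76 + 2529.56 + 271.02 + 602.00 + 192.17 + 2292.55 = 7788.06
Landed cost (B) = invoice 167156.97 + 7788.06 + duty 12030.08 = 186975.11
Difference = |175822.69 − 186975.11| = 11152.42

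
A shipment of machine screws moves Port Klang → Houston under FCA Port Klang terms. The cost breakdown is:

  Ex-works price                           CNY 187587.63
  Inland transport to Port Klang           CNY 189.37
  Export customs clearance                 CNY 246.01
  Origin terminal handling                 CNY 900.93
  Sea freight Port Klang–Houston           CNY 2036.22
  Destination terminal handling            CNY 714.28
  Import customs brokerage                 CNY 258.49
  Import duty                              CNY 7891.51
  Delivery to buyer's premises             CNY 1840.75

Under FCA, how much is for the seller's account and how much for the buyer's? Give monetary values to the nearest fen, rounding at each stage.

FCA: the seller delivers export-cleared goods to the carrier; the buyer bears costs from that point.
Seller's account: goods 187587.63 + inland to port 189.37 + export clearance 246.01 = 188023.01
Buyer's account: origin terminal 900.93 + freight 2036.22 + destination terminal 714.28 + brokerage 258.49 + duty 7891.51 + delivery 1840.75 = 13642.18

Seller: CNY 188023.01; buyer: CNY 13642.18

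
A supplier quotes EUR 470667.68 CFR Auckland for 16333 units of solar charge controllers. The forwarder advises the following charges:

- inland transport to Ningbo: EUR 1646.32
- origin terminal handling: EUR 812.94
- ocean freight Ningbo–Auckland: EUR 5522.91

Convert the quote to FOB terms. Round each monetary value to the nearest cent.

Not relevant to the conversion: origin terminal, inland to port — on the seller under both CFR and FOB; already in the CFR price and stays in the FOB price.
From CFR to FOB, the seller no longer bears: freight.
FOB price = 470667.68 − 5522.91 = 465144.77

FOB price: EUR 465144.77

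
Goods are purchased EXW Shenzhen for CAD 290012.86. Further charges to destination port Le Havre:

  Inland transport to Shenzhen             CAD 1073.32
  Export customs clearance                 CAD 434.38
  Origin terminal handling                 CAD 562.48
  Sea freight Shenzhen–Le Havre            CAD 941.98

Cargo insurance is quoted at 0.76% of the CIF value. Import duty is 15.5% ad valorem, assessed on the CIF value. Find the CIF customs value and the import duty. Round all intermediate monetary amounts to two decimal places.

Let C be the CIF value. C = EXW price + pre-shipment costs + freight + 0.76% × C
C − 0.76% × C = 290012.86 + 1073.32 + 434.38 + 562.48 + 941.98
0.9924 × C = 293025.02
C = 293025.02 / 0.9924 = 295269.06
Insurance premium = 0.76% × 295269.06 = 2244.04
Import duty = 295269.06 × 15.5% = 45766.70

CIF value: CAD 295269.06; import duty: CAD 45766.70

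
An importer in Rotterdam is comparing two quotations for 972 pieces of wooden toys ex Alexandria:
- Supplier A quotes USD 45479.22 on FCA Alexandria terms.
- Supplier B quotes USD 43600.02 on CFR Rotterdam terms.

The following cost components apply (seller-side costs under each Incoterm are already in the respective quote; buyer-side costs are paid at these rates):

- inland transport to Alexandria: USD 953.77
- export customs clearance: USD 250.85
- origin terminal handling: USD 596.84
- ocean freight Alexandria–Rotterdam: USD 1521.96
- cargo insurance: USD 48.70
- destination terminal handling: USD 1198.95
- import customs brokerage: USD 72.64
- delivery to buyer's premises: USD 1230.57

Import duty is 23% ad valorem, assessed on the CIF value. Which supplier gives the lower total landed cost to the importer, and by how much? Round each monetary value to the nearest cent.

Supplier A (FCA):
CIF value = FCA price + origin terminal + freight + insurance = 45479.22 + 596.84 + 1521.96 + 48.70 = 47646.72
Import duty = 47646.72 × 23% = 10958.75
Buyer bears (A): 596.84 + 1521.96 + 48.70 + 1198.95 + 72.64 + 1230.57 = 4669.66
Landed cost (A) = invoice 45479.22 + 4669.66 + duty 10958.75 = 61107.63
Supplier B (CFR):
CIF value = CFR price + insurance = 43600.02 + 48.70 = 43648.72
Import duty = 43648.72 × 23% = 10039.21
Buyer bears (B): 48.70 + 1198.95 + 72.64 + 1230.57 = 2550.86
Landed cost (B) = invoice 43600.02 + 2550.86 + duty 10039.21 = 56190.09
Difference = |61107.63 − 56190.09| = 4917.54

Supplier B is cheaper by USD 4917.54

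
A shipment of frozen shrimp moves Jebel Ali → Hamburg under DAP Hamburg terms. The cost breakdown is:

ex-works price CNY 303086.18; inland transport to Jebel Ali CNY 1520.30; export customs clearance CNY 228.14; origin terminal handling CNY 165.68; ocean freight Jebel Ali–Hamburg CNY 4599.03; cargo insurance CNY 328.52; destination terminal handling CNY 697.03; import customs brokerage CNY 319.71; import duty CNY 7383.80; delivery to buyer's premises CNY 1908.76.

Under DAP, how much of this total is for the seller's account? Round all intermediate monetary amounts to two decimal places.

DAP: the seller bears all costs to the named destination except import duty and clearance.
Seller's account: goods 303086.18 + inland to port 1520.30 + export clearance 228.14 + origin terminal 165.68 + freight 4599.03 + insurance 328.52 + destination terminal 697.03 + delivery 1908.76 = 312533.64
Buyer's account: brokerage 319.71 + duty 7383.80 = 7703.51

Seller's account: CNY 312533.64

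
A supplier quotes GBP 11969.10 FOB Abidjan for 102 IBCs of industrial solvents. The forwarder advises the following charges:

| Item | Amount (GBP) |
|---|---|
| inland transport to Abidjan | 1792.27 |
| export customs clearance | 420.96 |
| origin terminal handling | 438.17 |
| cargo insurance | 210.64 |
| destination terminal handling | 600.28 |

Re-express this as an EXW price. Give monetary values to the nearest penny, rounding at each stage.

Not relevant to the conversion: insurance, destination terminal — on the buyer under both terms; not part of either seller's price.
From FOB to EXW, the seller no longer bears: inland to port, export clearance, origin terminal.
EXW price = 11969.10 − 1792.27 − 420.96 − 438.17 = 9317.70

EXW price: GBP 9317.70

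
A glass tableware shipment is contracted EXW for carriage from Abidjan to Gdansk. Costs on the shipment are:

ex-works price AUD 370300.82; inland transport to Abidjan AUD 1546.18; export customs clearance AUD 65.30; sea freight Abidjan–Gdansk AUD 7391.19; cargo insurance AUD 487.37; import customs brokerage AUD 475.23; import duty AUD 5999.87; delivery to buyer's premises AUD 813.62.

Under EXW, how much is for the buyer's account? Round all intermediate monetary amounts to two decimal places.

Buyer's account: AUD 16778.76

EXW: the seller makes goods available at their premises; the buyer bears all onward costs.
Seller's account: goods 370300.82 = 370300.82
Buyer's account: inland to port 1546.18 + export clearance 65.30 + freight 7391.19 + insurance 487.37 + brokerage 475.23 + duty 5999.87 + delivery 813.62 = 16778.76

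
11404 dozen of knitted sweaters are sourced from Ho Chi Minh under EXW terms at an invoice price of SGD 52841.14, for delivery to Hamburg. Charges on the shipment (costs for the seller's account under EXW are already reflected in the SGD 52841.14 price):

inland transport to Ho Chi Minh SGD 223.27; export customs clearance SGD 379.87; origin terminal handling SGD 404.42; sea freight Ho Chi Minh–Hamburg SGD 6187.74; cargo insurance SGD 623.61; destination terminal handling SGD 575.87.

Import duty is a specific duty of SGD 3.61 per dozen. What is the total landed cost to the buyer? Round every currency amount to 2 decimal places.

EXW: the seller makes goods available at their premises; the buyer bears all onward costs.
CIF value = EXW price + inland to port + export clearance + origin terminal + freight + insurance = 52841.14 + 223.27 + 379.87 + 404.42 + 6187.74 + 623.61 = 60660.05
Import duty = 11404 × 3.61 = 41168.44
Buyer bears: inland to port 223.27 + export clearance 379.87 + origin terminal 404.42 + freight 6187.74 + insurance 623.61 + destination terminal 575.87 + duty 41168.44 = 49563.22
Landed cost = invoice 52841.14 + 49563.22 = 102404.36

Total landed cost: SGD 102404.36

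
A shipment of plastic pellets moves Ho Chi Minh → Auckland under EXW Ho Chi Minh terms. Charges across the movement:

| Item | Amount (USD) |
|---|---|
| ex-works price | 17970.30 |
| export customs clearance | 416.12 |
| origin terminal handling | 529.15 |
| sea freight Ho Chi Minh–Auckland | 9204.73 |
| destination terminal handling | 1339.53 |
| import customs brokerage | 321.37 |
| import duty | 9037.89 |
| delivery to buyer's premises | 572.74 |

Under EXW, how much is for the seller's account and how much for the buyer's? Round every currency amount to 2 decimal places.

EXW: the seller makes goods available at their premises; the buyer bears all onward costs.
Seller's account: goods 17970.30 = 17970.30
Buyer's account: export clearance 416.12 + origin terminal 529.15 + freight 9204.73 + destination terminal 1339.53 + brokerage 321.37 + duty 9037.89 + delivery 572.74 = 21421.53

Seller: USD 17970.30; buyer: USD 21421.53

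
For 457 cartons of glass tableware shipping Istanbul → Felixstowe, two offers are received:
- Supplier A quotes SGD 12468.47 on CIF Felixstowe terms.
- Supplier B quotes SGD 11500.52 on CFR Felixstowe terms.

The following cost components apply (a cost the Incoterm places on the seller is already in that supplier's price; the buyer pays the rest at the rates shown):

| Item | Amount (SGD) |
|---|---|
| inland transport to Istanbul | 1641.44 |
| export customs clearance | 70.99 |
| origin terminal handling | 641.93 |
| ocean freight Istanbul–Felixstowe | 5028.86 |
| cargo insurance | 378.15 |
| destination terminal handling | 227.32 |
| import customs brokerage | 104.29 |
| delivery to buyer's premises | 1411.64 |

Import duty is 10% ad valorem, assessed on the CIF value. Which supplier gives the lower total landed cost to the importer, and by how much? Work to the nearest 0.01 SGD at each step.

Supplier B is cheaper by SGD 648.78

Supplier A (CIF):
The CIF price already equals the CIF value: 12468.47
Import duty = 12468.47 × 10% = 1246.85
Buyer bears (A): 227.32 + 104.29 + 1411.64 = 1743.25
Landed cost (A) = invoice 12468.47 + 1743.25 + duty 1246.85 = 15458.57
Supplier B (CFR):
CIF value = CFR price + insurance = 11500.52 + 378.15 = 11878.67
Import duty = 11878.67 × 10% = 1187.87
Buyer bears (B): 378.15 + 227.32 + 104.29 + 1411.64 = 2121.40
Landed cost (B) = invoice 11500.52 + 2121.40 + duty 1187.87 = 14809.79
Difference = |15458.57 − 14809.79| = 648.78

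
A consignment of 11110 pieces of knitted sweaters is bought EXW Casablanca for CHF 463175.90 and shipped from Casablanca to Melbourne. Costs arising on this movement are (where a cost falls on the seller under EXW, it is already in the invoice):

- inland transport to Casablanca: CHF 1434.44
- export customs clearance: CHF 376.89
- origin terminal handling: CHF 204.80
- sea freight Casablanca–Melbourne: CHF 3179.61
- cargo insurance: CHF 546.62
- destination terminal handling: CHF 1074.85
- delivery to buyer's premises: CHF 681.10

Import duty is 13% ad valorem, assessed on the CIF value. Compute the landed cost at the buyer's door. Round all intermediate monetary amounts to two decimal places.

Total landed cost: CHF 531633.58

EXW: the seller makes goods available at their premises; the buyer bears all onward costs.
CIF value = EXW price + inland to port + export clearance + origin terminal + freight + insurance = 463175.90 + 1434.44 + 376.89 + 204.80 + 3179.61 + 546.62 = 468918.26
Import duty = 468918.26 × 13% = 60959.37
Buyer bears: inland to port 1434.44 + export clearance 376.89 + origin terminal 204.80 + freight 3179.61 + insurance 546.62 + destination terminal 1074.85 + delivery 681.10 + duty 60959.37 = 68457.68
Landed cost = invoice 463175.90 + 68457.68 = 531633.58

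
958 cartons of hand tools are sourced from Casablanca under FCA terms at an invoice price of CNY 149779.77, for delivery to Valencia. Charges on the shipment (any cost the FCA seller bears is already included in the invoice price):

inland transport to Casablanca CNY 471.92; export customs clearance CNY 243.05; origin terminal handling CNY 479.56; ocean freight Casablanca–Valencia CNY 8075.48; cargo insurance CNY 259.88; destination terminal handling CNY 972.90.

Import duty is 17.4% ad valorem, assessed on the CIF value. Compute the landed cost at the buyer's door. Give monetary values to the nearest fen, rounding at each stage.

Total landed cost: CNY 187163.07

FCA: the seller delivers export-cleared goods to the carrier; the buyer bears costs from that point.
Already in the invoice (seller's account under FCA): inland to port, export clearance — exclude.
CIF value = FCA price + origin terminal + freight + insurance = 149779.77 + 479.56 + 8075.48 + 259.88 = 158594.69
Import duty = 158594.69 × 17.4% = 27595.48
Buyer bears: origin terminal 479.56 + freight 8075.48 + insurance 259.88 + destination terminal 972.90 + duty 27595.48 = 37383.30
Landed cost = invoice 149779.77 + 37383.30 = 187163.07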